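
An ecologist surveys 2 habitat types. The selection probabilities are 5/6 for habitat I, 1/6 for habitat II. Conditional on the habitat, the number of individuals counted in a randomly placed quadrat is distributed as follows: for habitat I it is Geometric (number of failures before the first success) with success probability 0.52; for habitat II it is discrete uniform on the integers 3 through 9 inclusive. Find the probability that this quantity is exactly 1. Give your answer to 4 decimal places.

Conditional on each habitat, P(X = 1): I: 0.2496; II: 0.
By total probability, P(X = 1) = 0.833333·0.2496 + 0.166667·0 = 0.208.

0.2080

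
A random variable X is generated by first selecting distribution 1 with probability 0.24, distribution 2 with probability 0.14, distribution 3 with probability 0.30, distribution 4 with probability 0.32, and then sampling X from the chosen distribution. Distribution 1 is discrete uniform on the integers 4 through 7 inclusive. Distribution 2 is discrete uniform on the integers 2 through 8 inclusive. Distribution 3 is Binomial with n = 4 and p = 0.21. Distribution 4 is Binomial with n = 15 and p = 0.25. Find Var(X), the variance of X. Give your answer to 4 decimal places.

Per component, 1: μ=5.5, E[X²]=31.5; 2: μ=5, E[X²]=29; 3: μ=0.84, E[X²]=1.3692; 4: μ=3.75, E[X²]=16.875.
E[X] = 0.24·5.5 + 0.14·5 + 0.3·0.84 + 0.32·3.75 = 3.472.
E[X²] = 0.24·31.5 + 0.14·29 + 0.3·1.3692 + 0.32·16.875 = 17.4308.
Var(X) = E[X²] − (E[X])² = 17.4308 − 12.0548 = 5.37598.

5.3760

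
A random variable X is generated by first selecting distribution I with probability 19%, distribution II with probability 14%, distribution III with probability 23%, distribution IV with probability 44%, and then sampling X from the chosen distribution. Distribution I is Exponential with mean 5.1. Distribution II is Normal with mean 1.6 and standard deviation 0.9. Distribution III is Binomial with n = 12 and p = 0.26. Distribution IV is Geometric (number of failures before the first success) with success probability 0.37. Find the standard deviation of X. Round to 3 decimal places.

Per component, I: μ=5.1, E[X²]=52.02; II: μ=1.6, E[X²]=3.37; III: μ=3.12, E[X²]=12.0432; IV: μ=1.7027, E[X²]=7.5011.
E[X] = 0.19·5.1 + 0.14·1.6 + 0.23·3.12 + 0.44·1.7027 = 2.65979.
E[X²] = 0.19·52.02 + 0.14·3.37 + 0.23·12.0432 + 0.44·7.5011 = 16.426.
Var(X) = E[X²] − (E[X])² = 16.426 − 7.07448 = 9.35154.
SD(X) = √9.35154 = 3.05803.

3.058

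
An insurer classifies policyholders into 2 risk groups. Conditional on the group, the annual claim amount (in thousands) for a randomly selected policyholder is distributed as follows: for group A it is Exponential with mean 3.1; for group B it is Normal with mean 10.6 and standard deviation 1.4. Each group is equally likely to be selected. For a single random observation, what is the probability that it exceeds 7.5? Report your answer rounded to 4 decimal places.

0.5378

Conditional on each group, P(X > 7.5): A: 0.088979; B: 0.986595.
By total probability, P(X > 7.5) = 0.5·0.088979 + 0.5·0.986595 = 0.537787.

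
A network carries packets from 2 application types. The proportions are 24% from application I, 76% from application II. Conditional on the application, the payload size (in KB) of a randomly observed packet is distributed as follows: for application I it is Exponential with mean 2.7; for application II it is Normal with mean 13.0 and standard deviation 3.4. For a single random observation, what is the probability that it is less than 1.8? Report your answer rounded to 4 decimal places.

0.1172

Conditional on each application, P(X < 1.8): I: 0.486583; II: 0.000493656.
By total probability, P(X < 1.8) = 0.24·0.486583 + 0.76·0.000493656 = 0.117155.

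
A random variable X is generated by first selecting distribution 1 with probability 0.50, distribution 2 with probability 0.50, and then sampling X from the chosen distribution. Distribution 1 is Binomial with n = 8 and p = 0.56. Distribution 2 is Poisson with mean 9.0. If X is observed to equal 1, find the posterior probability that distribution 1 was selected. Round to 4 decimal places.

0.9279

Likelihoods P(X=1 | ·): 1: 0.0143036; 2: 0.00111069.
Posterior ∝ prior × likelihood. Numerator for 1: 0.5·0.0143036 = 0.00715182.
Normalizing constant: 0.5·0.0143036 + 0.5·0.00111069 = 0.00770717.
P(1 | observation) = 0.00715182 / 0.00770717 = 0.927944.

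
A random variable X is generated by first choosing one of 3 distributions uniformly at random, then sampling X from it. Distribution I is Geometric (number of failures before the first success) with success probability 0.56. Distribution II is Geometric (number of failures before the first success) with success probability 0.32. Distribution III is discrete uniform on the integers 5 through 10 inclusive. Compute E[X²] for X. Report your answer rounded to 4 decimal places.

For each component E[X²] = Var + (mean)², giving I: 2.02041; II: 11.1562; III: 59.1667.
Overall E[X²] = 0.333333·2.02041 + 0.333333·11.1562 + 0.333333·59.1667 = 24.1144.

24.1144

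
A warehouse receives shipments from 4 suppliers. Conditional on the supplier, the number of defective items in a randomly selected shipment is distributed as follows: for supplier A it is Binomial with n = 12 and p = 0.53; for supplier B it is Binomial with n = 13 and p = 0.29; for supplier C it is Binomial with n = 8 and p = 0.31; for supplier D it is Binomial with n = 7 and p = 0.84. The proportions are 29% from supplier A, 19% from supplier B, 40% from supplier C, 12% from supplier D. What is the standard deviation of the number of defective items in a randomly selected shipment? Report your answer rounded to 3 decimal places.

Per component, A: μ=6.36, E[X²]=43.4388; B: μ=3.77, E[X²]=16.8896; C: μ=2.48, E[X²]=7.8616; D: μ=5.88, E[X²]=35.5152.
E[X] = 0.29·6.36 + 0.19·3.77 + 0.4·2.48 + 0.12·5.88 = 4.2583.
E[X²] = 0.29·43.4388 + 0.19·16.8896 + 0.4·7.8616 + 0.12·35.5152 = 23.2127.
Var(X) = E[X²] − (E[X])² = 23.2127 − 18.1331 = 5.07962.
SD(X) = √5.07962 = 2.2538.

2.254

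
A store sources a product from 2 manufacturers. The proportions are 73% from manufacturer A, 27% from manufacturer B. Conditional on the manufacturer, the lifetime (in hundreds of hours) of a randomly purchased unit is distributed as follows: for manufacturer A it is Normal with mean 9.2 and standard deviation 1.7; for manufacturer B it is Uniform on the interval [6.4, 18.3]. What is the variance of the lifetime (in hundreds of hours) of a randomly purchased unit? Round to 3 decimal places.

Per component, A: μ=9.2, E[X²]=87.53; B: μ=12.35, E[X²]=164.323.
E[X] = 0.73·9.2 + 0.27·12.35 = 10.0505.
E[X²] = 0.73·87.53 + 0.27·164.323 = 108.264.
Var(X) = E[X²] − (E[X])² = 108.264 − 101.013 = 7.25165.

7.252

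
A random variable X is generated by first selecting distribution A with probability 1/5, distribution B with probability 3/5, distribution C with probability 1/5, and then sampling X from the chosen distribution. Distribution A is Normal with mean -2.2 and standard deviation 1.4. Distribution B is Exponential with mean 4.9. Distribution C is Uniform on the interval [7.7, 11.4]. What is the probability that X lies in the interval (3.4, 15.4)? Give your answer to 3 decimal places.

Conditional on each component, P(3.4 < X < 15.4): A: 3.16712e-05; B: 0.456476; C: 1.
By total probability, P(3.4 < X < 15.4) = 0.2·3.16712e-05 + 0.6·0.456476 + 0.2·1 = 0.473892.

0.474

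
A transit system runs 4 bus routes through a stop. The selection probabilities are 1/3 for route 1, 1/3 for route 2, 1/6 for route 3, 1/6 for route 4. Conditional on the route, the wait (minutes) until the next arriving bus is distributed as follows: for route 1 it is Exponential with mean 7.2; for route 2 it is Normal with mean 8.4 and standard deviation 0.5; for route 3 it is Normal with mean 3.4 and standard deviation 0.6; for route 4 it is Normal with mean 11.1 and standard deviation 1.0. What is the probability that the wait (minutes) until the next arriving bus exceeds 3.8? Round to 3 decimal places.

Conditional on each route, P(X > 3.8): 1: 0.589914; 2: 1; 3: 0.252493; 4: 1.
By total probability, P(X > 3.8) = 0.333333·0.589914 + 0.333333·1 + 0.166667·0.252493 + 0.166667·1 = 0.73872.

0.739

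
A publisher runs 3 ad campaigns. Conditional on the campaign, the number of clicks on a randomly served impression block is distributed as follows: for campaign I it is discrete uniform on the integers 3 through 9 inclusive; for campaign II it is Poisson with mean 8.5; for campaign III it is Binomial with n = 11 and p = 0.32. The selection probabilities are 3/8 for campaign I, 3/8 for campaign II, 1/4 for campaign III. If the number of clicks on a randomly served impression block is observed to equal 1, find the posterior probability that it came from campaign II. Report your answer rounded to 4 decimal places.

Likelihoods P(X=1 | ·): I: 0; II: 0.00172948; III: 0.0744101.
Posterior ∝ prior × likelihood. Numerator for II: 0.375·0.00172948 = 0.000648555.
Normalizing constant: 0.375·0 + 0.375·0.00172948 + 0.25·0.0744101 = 0.0192511.
P(II | observation) = 0.000648555 / 0.0192511 = 0.0336893.

0.0337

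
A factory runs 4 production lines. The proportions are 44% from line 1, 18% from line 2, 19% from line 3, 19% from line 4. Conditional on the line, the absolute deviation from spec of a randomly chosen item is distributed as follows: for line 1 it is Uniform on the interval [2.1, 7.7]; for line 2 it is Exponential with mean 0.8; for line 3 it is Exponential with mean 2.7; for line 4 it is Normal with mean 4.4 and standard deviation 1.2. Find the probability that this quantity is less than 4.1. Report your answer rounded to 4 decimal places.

Conditional on each line, P(X < 4.1): 1: 0.357143; 2: 0.994054; 3: 0.780964; 4: 0.401294.
By total probability, P(X < 4.1) = 0.44·0.357143 + 0.18·0.994054 + 0.19·0.780964 + 0.19·0.401294 = 0.560701.

0.5607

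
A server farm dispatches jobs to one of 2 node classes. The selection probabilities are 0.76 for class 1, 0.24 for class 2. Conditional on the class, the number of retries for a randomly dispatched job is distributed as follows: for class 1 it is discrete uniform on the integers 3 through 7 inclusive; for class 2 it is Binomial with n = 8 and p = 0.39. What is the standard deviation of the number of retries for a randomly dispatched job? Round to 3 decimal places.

1.619

Per component, 1: μ=5, E[X²]=27; 2: μ=3.12, E[X²]=11.6376.
E[X] = 0.76·5 + 0.24·3.12 = 4.5488.
E[X²] = 0.76·27 + 0.24·11.6376 = 23.313.
Var(X) = E[X²] − (E[X])² = 23.313 − 20.6916 = 2.62144.
SD(X) = √2.62144 = 1.61909.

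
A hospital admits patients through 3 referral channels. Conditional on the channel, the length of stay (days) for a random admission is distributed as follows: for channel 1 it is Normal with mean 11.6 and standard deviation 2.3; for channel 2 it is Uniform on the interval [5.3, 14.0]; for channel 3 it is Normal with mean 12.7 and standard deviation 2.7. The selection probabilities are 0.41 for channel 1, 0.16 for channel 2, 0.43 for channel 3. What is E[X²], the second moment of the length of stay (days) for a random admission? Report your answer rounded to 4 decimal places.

145.7367

For each component E[X²] = Var + (mean)², giving 1: 139.85; 2: 99.43; 3: 168.58.
Overall E[X²] = 0.41·139.85 + 0.16·99.43 + 0.43·168.58 = 145.737.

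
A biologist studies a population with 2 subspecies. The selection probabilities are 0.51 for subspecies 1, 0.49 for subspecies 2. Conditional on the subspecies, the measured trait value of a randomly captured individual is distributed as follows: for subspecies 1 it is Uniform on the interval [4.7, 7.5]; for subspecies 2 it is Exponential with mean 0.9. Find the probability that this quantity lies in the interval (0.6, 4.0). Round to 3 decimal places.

0.246

Conditional on each subspecies, P(0.6 < X < 4.0): 1: 0; 2: 0.501673.
By total probability, P(0.6 < X < 4.0) = 0.51·0 + 0.49·0.501673 = 0.24582.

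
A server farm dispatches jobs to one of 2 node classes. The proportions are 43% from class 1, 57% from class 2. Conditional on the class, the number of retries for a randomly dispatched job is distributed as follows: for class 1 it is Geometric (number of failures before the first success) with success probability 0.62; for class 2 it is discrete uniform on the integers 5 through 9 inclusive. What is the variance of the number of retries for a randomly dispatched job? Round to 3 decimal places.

Per component, 1: μ=0.612903, E[X²]=1.3642; 2: μ=7, E[X²]=51.
E[X] = 0.43·0.612903 + 0.57·7 = 4.25355.
E[X²] = 0.43·1.3642 + 0.57·51 = 29.6566.
Var(X) = E[X²] − (E[X])² = 29.6566 − 18.0927 = 11.5639.

11.564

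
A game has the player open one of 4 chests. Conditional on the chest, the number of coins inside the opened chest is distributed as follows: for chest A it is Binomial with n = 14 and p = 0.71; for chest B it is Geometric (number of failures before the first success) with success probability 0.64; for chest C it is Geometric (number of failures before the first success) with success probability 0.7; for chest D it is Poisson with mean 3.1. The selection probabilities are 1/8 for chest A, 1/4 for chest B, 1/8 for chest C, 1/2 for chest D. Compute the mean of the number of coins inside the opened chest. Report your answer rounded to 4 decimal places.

Component means — A: 9.94; B: 0.5625; C: 0.428571; D: 3.1.
E[X] = 0.125·9.94 + 0.25·0.5625 + 0.125·0.428571 + 0.5·3.1 = 2.9867.

2.9867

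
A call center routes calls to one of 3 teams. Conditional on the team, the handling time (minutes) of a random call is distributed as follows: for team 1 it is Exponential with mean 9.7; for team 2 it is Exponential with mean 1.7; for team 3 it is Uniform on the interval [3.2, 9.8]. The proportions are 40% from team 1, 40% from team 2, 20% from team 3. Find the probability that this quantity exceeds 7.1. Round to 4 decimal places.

Conditional on each team, P(X > 7.1): 1: 0.480966; 2: 0.0153526; 3: 0.409091.
By total probability, P(X > 7.1) = 0.4·0.480966 + 0.4·0.0153526 + 0.2·0.409091 = 0.280346.

0.2803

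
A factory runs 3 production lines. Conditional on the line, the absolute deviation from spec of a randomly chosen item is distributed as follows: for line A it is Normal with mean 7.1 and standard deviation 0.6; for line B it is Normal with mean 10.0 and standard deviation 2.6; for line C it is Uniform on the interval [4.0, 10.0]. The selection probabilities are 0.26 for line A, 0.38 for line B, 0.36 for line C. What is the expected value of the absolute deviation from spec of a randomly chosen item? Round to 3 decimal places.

8.166

Component means — A: 7.1; B: 10; C: 7.
E[X] = 0.26·7.1 + 0.38·10 + 0.36·7 = 8.166.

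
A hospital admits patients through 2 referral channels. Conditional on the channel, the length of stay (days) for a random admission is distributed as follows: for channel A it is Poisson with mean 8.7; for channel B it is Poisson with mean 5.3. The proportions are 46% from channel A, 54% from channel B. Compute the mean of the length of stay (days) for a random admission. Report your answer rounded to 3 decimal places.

Component means — A: 8.7; B: 5.3.
E[X] = 0.46·8.7 + 0.54·5.3 = 6.864.

6.864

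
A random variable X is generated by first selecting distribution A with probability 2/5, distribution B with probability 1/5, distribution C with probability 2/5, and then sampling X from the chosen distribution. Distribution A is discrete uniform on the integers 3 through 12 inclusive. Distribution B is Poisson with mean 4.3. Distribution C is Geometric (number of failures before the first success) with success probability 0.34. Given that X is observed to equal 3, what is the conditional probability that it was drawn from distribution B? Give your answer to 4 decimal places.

Likelihoods P(X=3 | ·): A: 0.1; B: 0.179799; C: 0.0977486.
Posterior ∝ prior × likelihood. Numerator for B: 0.2·0.179799 = 0.0359598.
Normalizing constant: 0.4·0.1 + 0.2·0.179799 + 0.4·0.0977486 = 0.115059.
P(B | observation) = 0.0359598 / 0.115059 = 0.312533.

0.3125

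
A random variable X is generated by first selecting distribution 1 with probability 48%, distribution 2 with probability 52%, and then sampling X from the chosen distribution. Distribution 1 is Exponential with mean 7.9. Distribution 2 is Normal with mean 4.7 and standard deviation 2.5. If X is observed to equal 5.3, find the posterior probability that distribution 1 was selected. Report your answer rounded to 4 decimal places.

0.2781

Likelihoods f(5.3 | ·): 1: 0.0647159; 2: 0.155047.
Posterior ∝ prior × likelihood. Numerator for 1: 0.48·0.0647159 = 0.0310636.
Normalizing constant: 0.48·0.0647159 + 0.52·0.155047 = 0.111688.
P(1 | observation) = 0.0310636 / 0.111688 = 0.278129.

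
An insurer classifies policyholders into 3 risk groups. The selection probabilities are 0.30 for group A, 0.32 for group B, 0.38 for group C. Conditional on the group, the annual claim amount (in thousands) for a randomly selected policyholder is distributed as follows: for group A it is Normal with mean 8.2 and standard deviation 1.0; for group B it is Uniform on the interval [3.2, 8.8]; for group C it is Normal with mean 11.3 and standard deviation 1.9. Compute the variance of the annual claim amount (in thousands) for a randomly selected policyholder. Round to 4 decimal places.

7.4840

Per component, A: μ=8.2, E[X²]=68.24; B: μ=6, E[X²]=38.6133; C: μ=11.3, E[X²]=131.3.
E[X] = 0.3·8.2 + 0.32·6 + 0.38·11.3 = 8.674.
E[X²] = 0.3·68.24 + 0.32·38.6133 + 0.38·131.3 = 82.7223.
Var(X) = E[X²] − (E[X])² = 82.7223 − 75.2383 = 7.48399.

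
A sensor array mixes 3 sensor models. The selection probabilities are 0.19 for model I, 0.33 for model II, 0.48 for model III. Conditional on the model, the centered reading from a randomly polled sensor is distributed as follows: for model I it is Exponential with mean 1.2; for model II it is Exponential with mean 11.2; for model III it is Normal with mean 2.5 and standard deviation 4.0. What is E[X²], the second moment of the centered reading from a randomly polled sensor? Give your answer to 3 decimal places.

94.018

For each component E[X²] = Var + (mean)², giving I: 2.88; II: 250.88; III: 22.25.
Overall E[X²] = 0.19·2.88 + 0.33·250.88 + 0.48·22.25 = 94.0176.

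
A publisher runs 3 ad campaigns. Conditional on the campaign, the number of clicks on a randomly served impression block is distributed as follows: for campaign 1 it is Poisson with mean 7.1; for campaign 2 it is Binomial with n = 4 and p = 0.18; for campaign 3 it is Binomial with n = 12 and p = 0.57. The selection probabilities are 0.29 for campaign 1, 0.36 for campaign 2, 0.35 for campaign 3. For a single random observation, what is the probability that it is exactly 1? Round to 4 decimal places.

0.1448

Conditional on each campaign, P(X = 1): 1: 0.00585824; 2: 0.396985; 3: 0.000635637.
By total probability, P(X = 1) = 0.29·0.00585824 + 0.36·0.396985 + 0.35·0.000635637 = 0.144836.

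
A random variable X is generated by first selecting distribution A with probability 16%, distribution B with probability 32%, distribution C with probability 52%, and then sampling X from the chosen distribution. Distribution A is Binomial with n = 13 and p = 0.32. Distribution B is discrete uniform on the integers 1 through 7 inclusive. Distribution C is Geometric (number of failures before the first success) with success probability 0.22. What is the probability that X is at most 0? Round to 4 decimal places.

0.1155

Conditional on each component, P(X ≤ 0): A: 0.00664685; B: 0; C: 0.22.
By total probability, P(X ≤ 0) = 0.16·0.00664685 + 0.32·0 + 0.52·0.22 = 0.115463.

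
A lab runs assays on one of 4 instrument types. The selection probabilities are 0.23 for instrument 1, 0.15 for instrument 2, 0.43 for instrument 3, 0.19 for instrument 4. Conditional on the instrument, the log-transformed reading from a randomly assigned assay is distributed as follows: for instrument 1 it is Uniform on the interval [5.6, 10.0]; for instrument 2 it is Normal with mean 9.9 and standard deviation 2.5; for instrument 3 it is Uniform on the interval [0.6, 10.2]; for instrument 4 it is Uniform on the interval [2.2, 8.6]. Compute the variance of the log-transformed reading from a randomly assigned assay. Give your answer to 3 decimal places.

8.116

Per component, 1: μ=7.8, E[X²]=62.4533; 2: μ=9.9, E[X²]=104.26; 3: μ=5.4, E[X²]=36.84; 4: μ=5.4, E[X²]=32.5733.
E[X] = 0.23·7.8 + 0.15·9.9 + 0.43·5.4 + 0.19·5.4 = 6.627.
E[X²] = 0.23·62.4533 + 0.15·104.26 + 0.43·36.84 + 0.19·32.5733 = 52.0334.
Var(X) = E[X²] − (E[X])² = 52.0334 − 43.9171 = 8.11627.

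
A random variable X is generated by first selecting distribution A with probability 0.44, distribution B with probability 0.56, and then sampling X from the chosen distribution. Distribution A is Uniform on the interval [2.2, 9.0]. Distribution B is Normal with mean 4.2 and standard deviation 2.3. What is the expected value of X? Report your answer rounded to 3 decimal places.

Component means — A: 5.6; B: 4.2.
E[X] = 0.44·5.6 + 0.56·4.2 = 4.816.

4.816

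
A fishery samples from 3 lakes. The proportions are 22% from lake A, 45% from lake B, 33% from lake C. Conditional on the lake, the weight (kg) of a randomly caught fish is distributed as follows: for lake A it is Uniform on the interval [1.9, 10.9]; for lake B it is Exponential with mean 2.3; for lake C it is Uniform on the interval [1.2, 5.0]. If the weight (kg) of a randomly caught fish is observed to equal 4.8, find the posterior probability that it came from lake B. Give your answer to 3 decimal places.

0.179

Likelihoods f(4.8 | ·): A: 0.111111; B: 0.0539409; C: 0.263158.
Posterior ∝ prior × likelihood. Numerator for B: 0.45·0.0539409 = 0.0242734.
Normalizing constant: 0.22·0.111111 + 0.45·0.0539409 + 0.33·0.263158 = 0.13556.
P(B | observation) = 0.0242734 / 0.13556 = 0.17906.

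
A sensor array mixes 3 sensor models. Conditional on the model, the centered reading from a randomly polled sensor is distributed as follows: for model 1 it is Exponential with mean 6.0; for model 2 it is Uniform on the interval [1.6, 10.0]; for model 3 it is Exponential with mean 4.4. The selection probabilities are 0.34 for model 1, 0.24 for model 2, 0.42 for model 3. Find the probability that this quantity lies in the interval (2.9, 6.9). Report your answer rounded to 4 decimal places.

0.3461

Conditional on each model, P(2.9 < X < 6.9): 1: 0.300087; 2: 0.47619; 3: 0.308898.
By total probability, P(2.9 < X < 6.9) = 0.34·0.300087 + 0.24·0.47619 + 0.42·0.308898 = 0.346052.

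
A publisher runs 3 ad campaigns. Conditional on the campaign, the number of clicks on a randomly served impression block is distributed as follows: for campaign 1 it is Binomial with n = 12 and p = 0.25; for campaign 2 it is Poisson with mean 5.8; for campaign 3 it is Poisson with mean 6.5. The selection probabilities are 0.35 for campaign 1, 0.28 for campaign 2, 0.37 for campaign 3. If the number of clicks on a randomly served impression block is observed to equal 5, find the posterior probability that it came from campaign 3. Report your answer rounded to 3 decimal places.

Likelihoods P(X=5 | ·): 1: 0.103241; 2: 0.165596; 3: 0.145369.
Posterior ∝ prior × likelihood. Numerator for 3: 0.37·0.145369 = 0.0537865.
Normalizing constant: 0.35·0.103241 + 0.28·0.165596 + 0.37·0.145369 = 0.136288.
P(3 | observation) = 0.0537865 / 0.136288 = 0.394653.

0.395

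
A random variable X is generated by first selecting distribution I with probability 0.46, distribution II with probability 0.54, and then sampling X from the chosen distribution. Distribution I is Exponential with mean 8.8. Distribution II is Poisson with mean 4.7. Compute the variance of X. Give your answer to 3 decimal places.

Per component, I: μ=8.8, E[X²]=154.88; II: μ=4.7, E[X²]=26.79.
E[X] = 0.46·8.8 + 0.54·4.7 = 6.586.
E[X²] = 0.46·154.88 + 0.54·26.79 = 85.7114.
Var(X) = E[X²] − (E[X])² = 85.7114 − 43.3754 = 42.336.

42.336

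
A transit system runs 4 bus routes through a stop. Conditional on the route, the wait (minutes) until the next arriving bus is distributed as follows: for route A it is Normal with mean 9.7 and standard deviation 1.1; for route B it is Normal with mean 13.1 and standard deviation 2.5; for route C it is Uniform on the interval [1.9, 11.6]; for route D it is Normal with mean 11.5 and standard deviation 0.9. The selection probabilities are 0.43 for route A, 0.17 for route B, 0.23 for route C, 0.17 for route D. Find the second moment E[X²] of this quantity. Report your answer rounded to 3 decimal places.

For each component E[X²] = Var + (mean)², giving A: 95.3; B: 177.86; C: 53.4033; D: 133.06.
Overall E[X²] = 0.43·95.3 + 0.17·177.86 + 0.23·53.4033 + 0.17·133.06 = 106.118.

106.118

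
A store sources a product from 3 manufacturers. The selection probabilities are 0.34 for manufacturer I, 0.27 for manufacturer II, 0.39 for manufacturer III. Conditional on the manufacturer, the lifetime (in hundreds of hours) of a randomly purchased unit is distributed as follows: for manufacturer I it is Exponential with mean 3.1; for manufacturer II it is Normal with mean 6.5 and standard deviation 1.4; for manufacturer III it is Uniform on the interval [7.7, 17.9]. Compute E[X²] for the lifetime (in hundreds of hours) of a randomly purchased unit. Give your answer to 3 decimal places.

85.750

For each component E[X²] = Var + (mean)², giving I: 19.22; II: 44.21; III: 172.51.
Overall E[X²] = 0.34·19.22 + 0.27·44.21 + 0.39·172.51 = 85.7504.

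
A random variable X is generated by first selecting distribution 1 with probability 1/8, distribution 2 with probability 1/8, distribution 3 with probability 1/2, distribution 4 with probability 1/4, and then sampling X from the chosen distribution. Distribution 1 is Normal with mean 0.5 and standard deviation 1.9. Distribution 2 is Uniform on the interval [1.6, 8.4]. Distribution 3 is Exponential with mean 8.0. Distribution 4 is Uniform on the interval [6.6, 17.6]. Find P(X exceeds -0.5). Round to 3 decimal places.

0.963

Conditional on each component, P(X > -0.5): 1: 0.700666; 2: 1; 3: 1; 4: 1.
By total probability, P(X > -0.5) = 0.125·0.700666 + 0.125·1 + 0.5·1 + 0.25·1 = 0.962583.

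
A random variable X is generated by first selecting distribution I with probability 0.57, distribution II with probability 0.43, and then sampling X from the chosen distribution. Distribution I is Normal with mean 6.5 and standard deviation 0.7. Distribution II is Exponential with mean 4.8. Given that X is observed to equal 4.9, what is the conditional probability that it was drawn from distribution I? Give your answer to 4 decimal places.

0.4248

Likelihoods f(4.9 | ·): I: 0.0418147; II: 0.0750614.
Posterior ∝ prior × likelihood. Numerator for I: 0.57·0.0418147 = 0.0238344.
Normalizing constant: 0.57·0.0418147 + 0.43·0.0750614 = 0.0561107.
P(I | observation) = 0.0238344 / 0.0561107 = 0.424773.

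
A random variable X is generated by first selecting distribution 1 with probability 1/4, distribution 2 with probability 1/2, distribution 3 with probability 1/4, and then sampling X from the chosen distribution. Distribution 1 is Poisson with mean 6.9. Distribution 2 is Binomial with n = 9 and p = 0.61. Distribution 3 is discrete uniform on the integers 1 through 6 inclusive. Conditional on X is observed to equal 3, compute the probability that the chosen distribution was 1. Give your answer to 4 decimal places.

Likelihoods P(X=3 | ·): 1: 0.0551778; 2: 0.0670898; 3: 0.166667.
Posterior ∝ prior × likelihood. Numerator for 1: 0.25·0.0551778 = 0.0137944.
Normalizing constant: 0.25·0.0551778 + 0.5·0.0670898 + 0.25·0.166667 = 0.089006.
P(1 | observation) = 0.0137944 / 0.089006 = 0.154983.

0.1550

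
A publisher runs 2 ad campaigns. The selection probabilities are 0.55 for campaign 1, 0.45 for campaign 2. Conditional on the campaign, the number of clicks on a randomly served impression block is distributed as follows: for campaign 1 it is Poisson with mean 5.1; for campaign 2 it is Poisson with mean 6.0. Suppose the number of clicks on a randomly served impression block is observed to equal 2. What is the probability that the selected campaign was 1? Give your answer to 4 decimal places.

Likelihoods P(X=2 | ·): 1: 0.0792882; 2: 0.0446175.
Posterior ∝ prior × likelihood. Numerator for 1: 0.55·0.0792882 = 0.0436085.
Normalizing constant: 0.55·0.0792882 + 0.45·0.0446175 = 0.0636864.
P(1 | observation) = 0.0436085 / 0.0636864 = 0.684738.

0.6847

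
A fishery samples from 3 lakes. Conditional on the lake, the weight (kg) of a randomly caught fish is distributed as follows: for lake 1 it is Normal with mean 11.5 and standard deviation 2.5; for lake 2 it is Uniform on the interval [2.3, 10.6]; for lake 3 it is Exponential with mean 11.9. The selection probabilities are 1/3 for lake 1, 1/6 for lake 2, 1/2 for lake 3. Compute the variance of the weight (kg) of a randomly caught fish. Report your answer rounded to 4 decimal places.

77.7638

Per component, 1: μ=11.5, E[X²]=138.5; 2: μ=6.45, E[X²]=47.3433; 3: μ=11.9, E[X²]=283.22.
E[X] = 0.333333·11.5 + 0.166667·6.45 + 0.5·11.9 = 10.8583.
E[X²] = 0.333333·138.5 + 0.166667·47.3433 + 0.5·283.22 = 195.667.
Var(X) = E[X²] − (E[X])² = 195.667 − 117.903 = 77.7638.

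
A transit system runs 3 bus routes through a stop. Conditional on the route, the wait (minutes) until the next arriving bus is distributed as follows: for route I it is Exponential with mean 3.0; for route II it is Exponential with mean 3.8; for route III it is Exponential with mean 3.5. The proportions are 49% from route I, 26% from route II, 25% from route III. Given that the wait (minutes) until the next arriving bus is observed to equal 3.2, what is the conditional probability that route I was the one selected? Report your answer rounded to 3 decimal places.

0.492

Likelihoods f(3.2 | ·): I: 0.114718; II: 0.113369; III: 0.114515.
Posterior ∝ prior × likelihood. Numerator for I: 0.49·0.114718 = 0.0562118.
Normalizing constant: 0.49·0.114718 + 0.26·0.113369 + 0.25·0.114515 = 0.114317.
P(I | observation) = 0.0562118 / 0.114317 = 0.491721.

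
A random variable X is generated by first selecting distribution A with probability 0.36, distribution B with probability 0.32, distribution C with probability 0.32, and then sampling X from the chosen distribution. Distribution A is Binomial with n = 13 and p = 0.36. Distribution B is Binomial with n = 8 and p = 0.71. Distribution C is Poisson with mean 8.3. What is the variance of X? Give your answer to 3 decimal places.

Per component, A: μ=4.68, E[X²]=24.8976; B: μ=5.68, E[X²]=33.9096; C: μ=8.3, E[X²]=77.19.
E[X] = 0.36·4.68 + 0.32·5.68 + 0.32·8.3 = 6.1584.
E[X²] = 0.36·24.8976 + 0.32·33.9096 + 0.32·77.19 = 44.515.
Var(X) = E[X²] − (E[X])² = 44.515 − 37.9259 = 6.58912.

6.589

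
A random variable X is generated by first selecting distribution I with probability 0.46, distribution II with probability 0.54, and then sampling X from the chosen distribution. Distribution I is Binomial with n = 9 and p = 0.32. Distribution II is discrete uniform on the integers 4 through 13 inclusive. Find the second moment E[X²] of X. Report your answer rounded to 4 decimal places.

For each component E[X²] = Var + (mean)², giving I: 10.2528; II: 80.5.
Overall E[X²] = 0.46·10.2528 + 0.54·80.5 = 48.1863.

48.1863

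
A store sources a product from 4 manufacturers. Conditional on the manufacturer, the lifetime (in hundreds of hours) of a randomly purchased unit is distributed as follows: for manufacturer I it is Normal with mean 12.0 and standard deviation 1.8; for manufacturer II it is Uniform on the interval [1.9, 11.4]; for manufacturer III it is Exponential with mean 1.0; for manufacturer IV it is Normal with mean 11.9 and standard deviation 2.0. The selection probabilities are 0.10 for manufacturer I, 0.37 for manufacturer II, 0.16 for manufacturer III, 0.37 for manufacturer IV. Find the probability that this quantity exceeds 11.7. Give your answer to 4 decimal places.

0.2564

Conditional on each manufacturer, P(X > 11.7): I: 0.566184; II: 0; III: 8.29382e-06; IV: 0.539828.
By total probability, P(X > 11.7) = 0.1·0.566184 + 0.37·0 + 0.16·8.29382e-06 + 0.37·0.539828 = 0.256356.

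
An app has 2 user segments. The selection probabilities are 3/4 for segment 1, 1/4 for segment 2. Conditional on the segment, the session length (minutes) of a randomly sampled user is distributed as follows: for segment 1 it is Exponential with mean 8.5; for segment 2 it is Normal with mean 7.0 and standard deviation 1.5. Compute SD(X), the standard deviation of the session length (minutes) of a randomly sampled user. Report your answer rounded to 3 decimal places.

Per component, 1: μ=8.5, E[X²]=144.5; 2: μ=7, E[X²]=51.25.
E[X] = 0.75·8.5 + 0.25·7 = 8.125.
E[X²] = 0.75·144.5 + 0.25·51.25 = 121.188.
Var(X) = E[X²] − (E[X])² = 121.188 − 66.0156 = 55.1719.
SD(X) = √55.1719 = 7.42778.

7.428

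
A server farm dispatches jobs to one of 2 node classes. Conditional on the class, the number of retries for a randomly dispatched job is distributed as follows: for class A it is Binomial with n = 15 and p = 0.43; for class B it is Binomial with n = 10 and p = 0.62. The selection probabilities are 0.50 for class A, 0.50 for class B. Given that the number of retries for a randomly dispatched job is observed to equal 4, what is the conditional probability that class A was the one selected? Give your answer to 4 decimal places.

Likelihoods P(X=4 | ·): A: 0.0963008; B: 0.0934303.
Posterior ∝ prior × likelihood. Numerator for A: 0.5·0.0963008 = 0.0481504.
Normalizing constant: 0.5·0.0963008 + 0.5·0.0934303 = 0.0948655.
P(A | observation) = 0.0481504 / 0.0948655 = 0.507565.

0.5076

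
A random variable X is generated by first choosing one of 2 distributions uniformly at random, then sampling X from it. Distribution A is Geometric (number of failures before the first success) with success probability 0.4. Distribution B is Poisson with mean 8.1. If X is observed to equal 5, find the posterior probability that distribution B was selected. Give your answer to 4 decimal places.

0.7393

Likelihoods P(X=5 | ·): A: 0.031104; B: 0.088198.
Posterior ∝ prior × likelihood. Numerator for B: 0.5·0.088198 = 0.044099.
Normalizing constant: 0.5·0.031104 + 0.5·0.088198 = 0.059651.
P(B | observation) = 0.044099 / 0.059651 = 0.739283.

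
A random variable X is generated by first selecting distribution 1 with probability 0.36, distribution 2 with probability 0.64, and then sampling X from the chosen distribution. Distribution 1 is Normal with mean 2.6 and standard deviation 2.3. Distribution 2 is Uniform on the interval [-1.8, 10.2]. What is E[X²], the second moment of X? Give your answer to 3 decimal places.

23.308

For each component E[X²] = Var + (mean)², giving 1: 12.05; 2: 29.64.
Overall E[X²] = 0.36·12.05 + 0.64·29.64 = 23.3076.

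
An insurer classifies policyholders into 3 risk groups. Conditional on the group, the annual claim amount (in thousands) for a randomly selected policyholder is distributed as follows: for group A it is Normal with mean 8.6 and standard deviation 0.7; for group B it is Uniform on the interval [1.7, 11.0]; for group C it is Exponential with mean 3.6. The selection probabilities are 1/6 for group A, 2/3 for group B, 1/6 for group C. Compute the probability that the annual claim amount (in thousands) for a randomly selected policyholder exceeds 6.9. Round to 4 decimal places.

Conditional on each group, P(X > 6.9): A: 0.992421; B: 0.44086; C: 0.147096.
By total probability, P(X > 6.9) = 0.166667·0.992421 + 0.666667·0.44086 + 0.166667·0.147096 = 0.483826.

0.4838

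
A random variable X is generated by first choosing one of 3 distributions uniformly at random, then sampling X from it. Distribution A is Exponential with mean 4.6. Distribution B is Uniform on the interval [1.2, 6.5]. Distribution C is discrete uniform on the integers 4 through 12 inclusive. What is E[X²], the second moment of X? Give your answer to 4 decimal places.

For each component E[X²] = Var + (mean)², giving A: 42.32; B: 17.1633; C: 70.6667.
Overall E[X²] = 0.333333·42.32 + 0.333333·17.1633 + 0.333333·70.6667 = 43.3833.

43.3833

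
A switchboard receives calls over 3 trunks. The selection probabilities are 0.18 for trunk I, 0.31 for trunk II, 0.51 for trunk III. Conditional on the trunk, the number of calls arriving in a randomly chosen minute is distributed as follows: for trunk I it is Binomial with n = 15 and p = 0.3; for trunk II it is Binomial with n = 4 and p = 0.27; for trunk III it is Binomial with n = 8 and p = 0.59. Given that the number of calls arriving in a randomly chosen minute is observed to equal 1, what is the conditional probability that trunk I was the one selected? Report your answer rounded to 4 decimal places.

0.0391

Likelihoods P(X=1 | ·): I: 0.03052; II: 0.420138; III: 0.0091924.
Posterior ∝ prior × likelihood. Numerator for I: 0.18·0.03052 = 0.00549361.
Normalizing constant: 0.18·0.03052 + 0.31·0.420138 + 0.51·0.0091924 = 0.140425.
P(I | observation) = 0.00549361 / 0.140425 = 0.0391214.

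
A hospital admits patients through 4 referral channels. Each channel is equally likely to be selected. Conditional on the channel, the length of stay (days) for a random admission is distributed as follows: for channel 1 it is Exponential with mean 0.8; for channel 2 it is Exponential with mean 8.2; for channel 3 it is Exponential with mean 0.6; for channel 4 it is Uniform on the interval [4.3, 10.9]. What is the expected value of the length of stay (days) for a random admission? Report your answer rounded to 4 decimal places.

4.3000

Component means — 1: 0.8; 2: 8.2; 3: 0.6; 4: 7.6.
E[X] = 0.25·0.8 + 0.25·8.2 + 0.25·0.6 + 0.25·7.6 = 4.3.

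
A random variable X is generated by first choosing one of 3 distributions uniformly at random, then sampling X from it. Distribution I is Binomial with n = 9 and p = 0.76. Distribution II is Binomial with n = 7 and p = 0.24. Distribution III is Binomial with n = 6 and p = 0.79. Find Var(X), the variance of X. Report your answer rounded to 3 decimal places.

Per component, I: μ=6.84, E[X²]=48.4272; II: μ=1.68, E[X²]=4.0992; III: μ=4.74, E[X²]=23.463.
E[X] = 0.333333·6.84 + 0.333333·1.68 + 0.333333·4.74 = 4.42.
E[X²] = 0.333333·48.4272 + 0.333333·4.0992 + 0.333333·23.463 = 25.3298.
Var(X) = E[X²] − (E[X])² = 25.3298 − 19.5364 = 5.7934.

5.793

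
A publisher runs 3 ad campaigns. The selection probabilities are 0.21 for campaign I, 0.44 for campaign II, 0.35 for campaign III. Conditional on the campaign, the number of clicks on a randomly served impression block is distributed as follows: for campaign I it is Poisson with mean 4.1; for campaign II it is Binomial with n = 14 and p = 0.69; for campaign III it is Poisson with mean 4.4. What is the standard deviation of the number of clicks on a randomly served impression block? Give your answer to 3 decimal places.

3.293

Per component, I: μ=4.1, E[X²]=20.91; II: μ=9.66, E[X²]=96.3102; III: μ=4.4, E[X²]=23.76.
E[X] = 0.21·4.1 + 0.44·9.66 + 0.35·4.4 = 6.6514.
E[X²] = 0.21·20.91 + 0.44·96.3102 + 0.35·23.76 = 55.0836.
Var(X) = E[X²] − (E[X])² = 55.0836 − 44.2411 = 10.8425.
SD(X) = √10.8425 = 3.29279.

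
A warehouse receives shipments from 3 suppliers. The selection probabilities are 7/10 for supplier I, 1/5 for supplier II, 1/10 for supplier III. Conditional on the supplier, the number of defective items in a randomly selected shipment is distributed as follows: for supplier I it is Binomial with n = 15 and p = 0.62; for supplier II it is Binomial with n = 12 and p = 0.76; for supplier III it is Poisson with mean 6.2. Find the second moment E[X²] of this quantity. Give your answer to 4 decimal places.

For each component E[X²] = Var + (mean)², giving I: 90.024; II: 85.3632; III: 44.64.
Overall E[X²] = 0.7·90.024 + 0.2·85.3632 + 0.1·44.64 = 84.5534.

84.5534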